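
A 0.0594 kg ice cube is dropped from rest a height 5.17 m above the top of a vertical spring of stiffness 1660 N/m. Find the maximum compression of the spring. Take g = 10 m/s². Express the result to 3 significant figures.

x = 0.0612 m

Measuring PE from the top of the relaxed spring, at max compression the cube has dropped H + x with zero KE, so:
mg(H + x) = ½kx²
½(1660)x² − (0.0594)(10)x − (0.0594)(10)(5.17) = 0
830.0x² − 0.5940x − 3.071 = 0
x = [0.5940 + √(0.3528 + 10196)]/(2 × 830.0) = 0.06119 m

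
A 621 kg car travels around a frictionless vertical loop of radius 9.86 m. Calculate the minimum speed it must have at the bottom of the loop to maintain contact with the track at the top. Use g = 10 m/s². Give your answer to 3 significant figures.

v = 22.2 m/s

At the top: mg = mv_top²/r ⇒ v_top² = gr = 98.60 m²/s²
Energy from bottom to top (height 2r): ½mv_bot² = ½mv_top² + mg(2r)
v_bot² = gr + 4gr = 5gr = 493.0
v_bot = √(5gr) = 22.20 m/s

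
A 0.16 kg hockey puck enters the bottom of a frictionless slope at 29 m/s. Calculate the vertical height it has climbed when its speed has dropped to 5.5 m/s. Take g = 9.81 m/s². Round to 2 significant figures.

Conservation of energy: ½mv₁² = ½mv₂² + mgh
h = (v₁² − v₂²)/(2g) = (29² − 5.5²)/(2 × 9.81) = 41.32 m

h = 41 m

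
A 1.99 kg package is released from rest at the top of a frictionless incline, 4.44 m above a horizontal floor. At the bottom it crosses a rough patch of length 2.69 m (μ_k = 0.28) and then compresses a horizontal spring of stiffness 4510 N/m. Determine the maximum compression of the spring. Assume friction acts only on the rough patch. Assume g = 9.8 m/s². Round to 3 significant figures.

Initial energy: E₁ = mgh = (1.99)(9.8)(4.44) = 86.589 J
Friction removes W_f = μ_k mg d = (0.28)(1.99)(9.8)(2.69) = 14.69 J
Energy reaching the spring: E = 86.589 − 14.69 = 71.900 J
At max compression ½kx² = E ⇒ x = √(2E/k) = √(2 × 71.900/4510) = 0.1786 m

x = 0.179 m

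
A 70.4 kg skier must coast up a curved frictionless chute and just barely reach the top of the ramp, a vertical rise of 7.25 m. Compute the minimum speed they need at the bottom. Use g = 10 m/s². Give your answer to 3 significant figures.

At the top they are momentarily at rest, so all KE converts to PE: ½mv² = mgh
v = √(2gh) = √(2 × 10 × 7.25) = 12.04 m/s

v = 12.0 m/s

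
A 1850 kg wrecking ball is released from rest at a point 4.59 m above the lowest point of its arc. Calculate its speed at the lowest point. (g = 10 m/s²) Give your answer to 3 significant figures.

Mechanical energy is conserved (no friction): mgh = ½mv²
v = √(2gh) = √(2 × 10 × 4.59) = √91.800 = 9.581 m/s

v = 9.58 m/s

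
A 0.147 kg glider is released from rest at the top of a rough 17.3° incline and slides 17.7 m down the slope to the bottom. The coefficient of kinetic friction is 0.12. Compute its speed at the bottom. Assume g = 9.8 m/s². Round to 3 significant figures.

v = 7.96 m/s

Taking the bottom as reference, mgh = ½mv² + μ_k N L with h = L sinθ, N = mg cosθ:
mgh = mgL sinθ = (0.147)(9.8)(17.7)sin17.3° = 7.5826 J
W_f = μ_k mg cosθ · L = (0.12)(0.147)(9.8)cos17.3°·17.7 = 2.921 J
½mv² = 7.5826 − 2.921 = 4.6612 J
v = √(2 × 4.6612/0.147) = 7.964 m/s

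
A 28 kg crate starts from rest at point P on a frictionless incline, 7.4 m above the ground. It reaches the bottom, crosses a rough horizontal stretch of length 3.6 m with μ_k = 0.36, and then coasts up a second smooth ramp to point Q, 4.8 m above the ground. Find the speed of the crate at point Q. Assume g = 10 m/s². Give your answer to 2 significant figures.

Energy at P: mgh₁ = (28)(10)(7.4) = 2072.0 J
Friction loss: W_f = μ_k mg d = 362.9 J
At Q: ½mv² + mgh₂ = mgh₁ − W_f
½mv² = 2072.0 − 362.9 − 1344.0 = 365.12 J
v = √(2 × 365.12/28) = 5.107 m/s

v = 5.1 m/s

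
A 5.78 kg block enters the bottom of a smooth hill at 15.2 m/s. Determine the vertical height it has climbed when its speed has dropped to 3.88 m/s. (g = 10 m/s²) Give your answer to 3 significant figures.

h = 10.8 m

Conservation of energy: ½mv₁² = ½mv₂² + mgh
h = (v₁² − v₂²)/(2g) = (15.2² − 3.88²)/(2 × 10) = 10.80 m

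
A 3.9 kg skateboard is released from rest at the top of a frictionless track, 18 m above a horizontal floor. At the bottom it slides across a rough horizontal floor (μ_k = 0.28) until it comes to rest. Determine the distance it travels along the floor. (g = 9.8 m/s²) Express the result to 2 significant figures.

Energy bookkeeping (friction removes W_f = μ_k N d):
At rest all PE has been dissipated by friction: mgh = μ_k m g d
d = h/μ_k = 18/0.28 = 64.29 m

d = 64 m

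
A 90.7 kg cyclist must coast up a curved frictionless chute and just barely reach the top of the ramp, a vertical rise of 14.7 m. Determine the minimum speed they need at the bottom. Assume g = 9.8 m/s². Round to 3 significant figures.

At the top they are momentarily at rest, so all KE converts to PE: ½mv² = mgh
v = √(2gh) = √(2 × 9.8 × 14.7) = 16.97 m/s

v = 17.0 m/s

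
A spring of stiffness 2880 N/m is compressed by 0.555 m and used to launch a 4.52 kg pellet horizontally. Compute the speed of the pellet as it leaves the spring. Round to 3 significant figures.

Spring PE converts entirely to kinetic energy: ½kx² = ½mv²
v = x√(k/m) = 0.555 × √(2880/4.52) = 14.01 m/s

v = 14.0 m/s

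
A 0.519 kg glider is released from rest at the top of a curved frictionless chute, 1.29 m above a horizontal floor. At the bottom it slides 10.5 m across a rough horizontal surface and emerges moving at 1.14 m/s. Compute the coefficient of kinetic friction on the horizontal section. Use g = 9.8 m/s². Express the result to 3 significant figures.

μ_k = 0.117

Energy at the top = energy at the end + work done against friction:
mgh = ½mv² + μ_k m g d
mgh = 6.5612 J; ½mv² = 0.33725 J
W_f = 6.5612 − 0.33725 = 6.224 J
μ_k = W_f/(mg·d) = 6.224/(5.086 × 10.5) = 0.1165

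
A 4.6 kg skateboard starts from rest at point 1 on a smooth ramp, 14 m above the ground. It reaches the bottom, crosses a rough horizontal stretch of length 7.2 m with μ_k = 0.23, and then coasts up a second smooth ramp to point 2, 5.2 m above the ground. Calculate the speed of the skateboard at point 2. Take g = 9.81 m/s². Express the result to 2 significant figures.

v = 12 m/s

Energy at 1: mgh₁ = (4.6)(9.81)(14) = 631.76 J
Friction loss: W_f = μ_k mg d = 74.73 J
At 2: ½mv² + mgh₂ = mgh₁ − W_f
½mv² = 631.76 − 74.73 − 234.66 = 322.38 J
v = √(2 × 322.38/4.6) = 11.84 m/s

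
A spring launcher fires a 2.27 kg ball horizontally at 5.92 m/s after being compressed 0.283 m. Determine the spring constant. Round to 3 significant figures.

Energy stored in the spring equals the launch KE: ½kx² = ½mv²
k = mv²/x² = (2.27)(5.92)²/(0.283)² = 993.3 N/m

k = 993 N/m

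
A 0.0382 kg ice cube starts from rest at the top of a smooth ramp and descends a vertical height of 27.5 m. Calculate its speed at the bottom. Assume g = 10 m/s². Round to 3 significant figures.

Energy conservation between the two points: mgh = ½mv²
v = √(2gh) = √(2 × 10 × 27.5) = √550.00 = 23.45 m/s

v = 23.5 m/s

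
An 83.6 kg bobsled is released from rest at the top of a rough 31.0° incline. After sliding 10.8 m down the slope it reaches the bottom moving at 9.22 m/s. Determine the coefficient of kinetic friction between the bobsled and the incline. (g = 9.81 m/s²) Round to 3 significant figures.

The energy dissipated by friction is the PE lost minus the KE gained:
mgL sinθ = 4561.8 J; ½mv² = 3553.4 J
W_f = 4561.8 − 3553.4 = 1008 J
μ_k = W_f/(mg cosθ · L) = 1008/(703.0 × 10.8) = 0.1328

μ_k = 0.133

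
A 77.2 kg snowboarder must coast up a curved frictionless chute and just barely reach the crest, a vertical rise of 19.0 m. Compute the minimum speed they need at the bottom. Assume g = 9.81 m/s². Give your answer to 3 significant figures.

At the top they are momentarily at rest, so all KE converts to PE: ½mv² = mgh
v = √(2gh) = √(2 × 9.81 × 19.0) = 19.31 m/s

v = 19.3 m/s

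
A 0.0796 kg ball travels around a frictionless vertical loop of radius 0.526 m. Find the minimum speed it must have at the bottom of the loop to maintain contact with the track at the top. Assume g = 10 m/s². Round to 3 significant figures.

At the top: mg = mv_top²/r ⇒ v_top² = gr = 5.260 m²/s²
Energy from bottom to top (height 2r): ½mv_bot² = ½mv_top² + mg(2r)
v_bot² = gr + 4gr = 5gr = 26.30
v_bot = √(5gr) = 5.128 m/s

v = 5.13 m/s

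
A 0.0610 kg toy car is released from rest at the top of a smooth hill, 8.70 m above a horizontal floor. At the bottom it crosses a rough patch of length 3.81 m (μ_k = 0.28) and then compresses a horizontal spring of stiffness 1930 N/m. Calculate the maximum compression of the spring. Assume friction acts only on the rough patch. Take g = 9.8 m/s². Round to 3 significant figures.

x = 0.0688 m

Initial energy: E₁ = mgh = (0.0610)(9.8)(8.70) = 5.2009 J
Friction removes W_f = μ_k mg d = (0.28)(0.0610)(9.8)(3.81) = 0.6377 J
Energy reaching the spring: E = 5.2009 − 0.6377 = 4.5631 J
At max compression ½kx² = E ⇒ x = √(2E/k) = √(2 × 4.5631/1930) = 0.06877 m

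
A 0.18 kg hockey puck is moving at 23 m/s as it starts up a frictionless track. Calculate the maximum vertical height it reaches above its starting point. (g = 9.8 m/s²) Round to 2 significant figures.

By energy conservation, ½mv² = mgh
h = v²/(2g) = 23²/(2 × 9.8) = 26.99 m

h = 27 m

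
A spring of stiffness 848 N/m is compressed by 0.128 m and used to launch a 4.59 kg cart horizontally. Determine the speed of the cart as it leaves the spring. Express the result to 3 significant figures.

v = 1.74 m/s

Conservation of energy: ½kx² = ½mv²
v = x√(k/m) = 0.128 × √(848/4.59) = 1.740 m/s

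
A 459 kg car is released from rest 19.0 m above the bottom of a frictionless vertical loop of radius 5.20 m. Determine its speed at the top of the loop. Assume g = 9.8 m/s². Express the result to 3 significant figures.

v = 13.0 m/s

Energy conservation: mgh = ½mv_top² + mg(2r)
v_top² = 2g(h − 2r) = 2(9.8)(19.0 − 10.40) = 168.6
v_top = 12.98 m/s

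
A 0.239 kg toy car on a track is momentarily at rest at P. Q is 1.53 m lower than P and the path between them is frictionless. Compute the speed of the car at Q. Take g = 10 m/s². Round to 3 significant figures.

v = 5.53 m/s

Mechanical energy is conserved (no friction): mgh = ½mv²
v = √(2gh) = √(2 × 10 × 1.53) = √30.600 = 5.532 m/s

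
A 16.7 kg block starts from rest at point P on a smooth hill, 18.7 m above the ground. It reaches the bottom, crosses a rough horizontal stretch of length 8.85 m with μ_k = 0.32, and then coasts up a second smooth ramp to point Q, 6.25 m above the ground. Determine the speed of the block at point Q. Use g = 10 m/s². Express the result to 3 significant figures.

v = 13.9 m/s

Energy at P: mgh₁ = (16.7)(10)(18.7) = 3122.9 J
Friction loss: W_f = μ_k mg d = 472.9 J
At Q: ½mv² + mgh₂ = mgh₁ − W_f
½mv² = 3122.9 − 472.9 − 1043.8 = 1606.2 J
v = √(2 × 1606.2/16.7) = 13.87 m/s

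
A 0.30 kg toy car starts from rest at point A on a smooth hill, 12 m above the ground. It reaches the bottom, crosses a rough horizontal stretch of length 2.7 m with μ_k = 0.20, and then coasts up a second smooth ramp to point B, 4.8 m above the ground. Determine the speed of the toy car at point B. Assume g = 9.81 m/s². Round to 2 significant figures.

Energy at A: mgh₁ = (0.30)(9.81)(12) = 35.316 J
Friction loss: W_f = μ_k mg d = 1.589 J
At B: ½mv² + mgh₂ = mgh₁ − W_f
½mv² = 35.316 − 1.589 − 14.126 = 19.600 J
v = √(2 × 19.600/0.30) = 11.43 m/s

v = 11 m/s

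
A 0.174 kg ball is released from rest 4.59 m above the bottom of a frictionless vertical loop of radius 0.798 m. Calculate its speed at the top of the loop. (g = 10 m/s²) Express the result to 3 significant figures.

Energy conservation: mgh = ½mv_top² + mg(2r)
v_top² = 2g(h − 2r) = 2(10)(4.59 − 1.596) = 59.88
v_top = 7.738 m/s

v = 7.74 m/s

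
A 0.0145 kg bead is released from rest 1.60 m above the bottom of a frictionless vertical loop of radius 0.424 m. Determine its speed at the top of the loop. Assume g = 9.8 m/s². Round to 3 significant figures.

v = 3.84 m/s

Energy conservation: mgh = ½mv_top² + mg(2r)
v_top² = 2g(h − 2r) = 2(9.8)(1.60 − 0.8480) = 14.74
v_top = 3.839 m/s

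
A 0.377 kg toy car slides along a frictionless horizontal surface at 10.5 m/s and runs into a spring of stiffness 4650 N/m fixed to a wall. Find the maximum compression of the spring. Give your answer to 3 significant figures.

At max compression the car is momentarily at rest: ½mv² = ½kx²
x = v√(m/k) = 10.5 × √(0.377/4650) = 0.09454 m

x = 0.0945 m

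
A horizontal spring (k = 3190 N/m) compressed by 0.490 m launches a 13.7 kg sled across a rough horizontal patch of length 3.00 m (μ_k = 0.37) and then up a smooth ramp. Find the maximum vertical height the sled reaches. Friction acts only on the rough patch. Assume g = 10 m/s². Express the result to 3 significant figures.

h = 1.69 m

Spring energy: E₀ = ½kx² = ½(3190)(0.490)² = 382.96 J
Friction: W_f = μ_k mg d = (0.37)(13.7)(10)(3.00) = 152.1 J
Energy at base of ramp: E = 382.96 − 152.1 = 230.89 J
At max height all remaining energy is PE: mgh = E ⇒ h = E/(mg) = 230.89/(13.7 × 10) = 1.685 m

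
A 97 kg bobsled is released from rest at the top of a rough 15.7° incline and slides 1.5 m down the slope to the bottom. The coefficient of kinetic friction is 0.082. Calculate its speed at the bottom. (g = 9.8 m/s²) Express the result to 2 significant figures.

Work–energy: mg(L sinθ) − μ_k(mg cosθ)L = ½mv²
mgh = mgL sinθ = (97)(9.8)(1.5)sin15.7° = 385.85 J
W_f = μ_k mg cosθ · L = (0.082)(97)(9.8)cos15.7°·1.5 = 112.6 J
½mv² = 385.85 − 112.6 = 273.29 J
v = √(2 × 273.29/97) = 2.374 m/s

v = 2.4 m/s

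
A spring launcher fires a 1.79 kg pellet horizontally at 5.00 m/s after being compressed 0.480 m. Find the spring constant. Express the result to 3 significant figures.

½kx² = ½mv²
k = mv²/x² = (1.79)(5.00)²/(0.480)² = 194.2 N/m

k = 194 N/m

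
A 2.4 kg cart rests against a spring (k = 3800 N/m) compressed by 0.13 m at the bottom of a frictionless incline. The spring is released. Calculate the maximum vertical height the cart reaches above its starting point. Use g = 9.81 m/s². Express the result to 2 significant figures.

h = 1.4 m

Energy conservation from release to the highest point: ½kx² = mgh
h = kx²/(2mg) = (3800)(0.13)²/(2 × 2.4 × 9.81) = 1.364 m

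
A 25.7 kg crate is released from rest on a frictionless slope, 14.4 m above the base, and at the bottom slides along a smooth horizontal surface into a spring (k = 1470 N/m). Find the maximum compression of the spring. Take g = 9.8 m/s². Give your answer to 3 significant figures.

x = 2.22 m

At max compression the crate is momentarily at rest: mgh = ½kx²
x = √(2mgh/k) = √(2 × 25.7 × 9.8 × 14.4 / 1470) = 2.221 m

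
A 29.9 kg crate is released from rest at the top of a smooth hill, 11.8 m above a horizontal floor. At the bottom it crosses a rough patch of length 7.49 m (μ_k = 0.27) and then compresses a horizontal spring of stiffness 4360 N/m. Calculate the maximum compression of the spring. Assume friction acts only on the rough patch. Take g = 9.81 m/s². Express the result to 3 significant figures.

x = 1.15 m

Initial energy: E₁ = mgh = (29.9)(9.81)(11.8) = 3461.2 J
Friction removes W_f = μ_k mg d = (0.27)(29.9)(9.81)(7.49) = 593.2 J
Energy reaching the spring: E = 3461.2 − 593.2 = 2868.0 J
At max compression ½kx² = E ⇒ x = √(2E/k) = √(2 × 2868.0/4360) = 1.147 m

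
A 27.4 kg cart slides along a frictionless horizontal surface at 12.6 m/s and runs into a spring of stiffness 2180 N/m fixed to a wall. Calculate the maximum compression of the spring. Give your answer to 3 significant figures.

Conservation of energy between contact and max compression: ½mv² = ½kx²
x = v√(m/k) = 12.6 × √(27.4/2180) = 1.413 m

x = 1.41 m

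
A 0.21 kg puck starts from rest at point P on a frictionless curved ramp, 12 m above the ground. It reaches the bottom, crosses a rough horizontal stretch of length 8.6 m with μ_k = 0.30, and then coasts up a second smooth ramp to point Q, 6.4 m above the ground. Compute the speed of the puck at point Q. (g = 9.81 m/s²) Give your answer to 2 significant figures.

Energy at P: mgh₁ = (0.21)(9.81)(12) = 24.721 J
Friction loss: W_f = μ_k mg d = 5.315 J
At Q: ½mv² + mgh₂ = mgh₁ − W_f
½mv² = 24.721 − 5.315 − 13.185 = 6.2215 J
v = √(2 × 6.2215/0.21) = 7.698 m/s

v = 7.7 m/s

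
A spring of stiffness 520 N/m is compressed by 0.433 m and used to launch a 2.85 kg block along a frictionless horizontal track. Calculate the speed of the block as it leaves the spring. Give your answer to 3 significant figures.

Spring PE converts entirely to kinetic energy: ½kx² = ½mv²
v = x√(k/m) = 0.433 × √(520/2.85) = 5.849 m/s

v = 5.85 m/s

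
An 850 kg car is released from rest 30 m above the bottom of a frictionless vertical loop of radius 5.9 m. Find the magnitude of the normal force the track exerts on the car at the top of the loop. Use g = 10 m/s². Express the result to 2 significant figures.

N = 44000 N

Energy from release to top (height 2r): mgh = ½mv_top² + mg(2r)
v_top² = 2g(h − 2r) = 2(10)(30 − 11.80) = 364.00 m²/s²
At the top, both N and weight point toward the centre: N + mg = mv_top²/r
N = m(v_top²/r − g) = 850(364.00/5.9 − 10) = 43941 N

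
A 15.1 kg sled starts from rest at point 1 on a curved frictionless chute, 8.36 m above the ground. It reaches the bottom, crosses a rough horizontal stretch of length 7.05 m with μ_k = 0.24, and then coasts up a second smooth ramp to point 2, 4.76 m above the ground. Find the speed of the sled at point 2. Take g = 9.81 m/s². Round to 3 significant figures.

v = 6.12 m/s

Energy at 1: mgh₁ = (15.1)(9.81)(8.36) = 1238.4 J
Friction loss: W_f = μ_k mg d = 250.6 J
At 2: ½mv² + mgh₂ = mgh₁ − W_f
½mv² = 1238.4 − 250.6 − 705.10 = 282.63 J
v = √(2 × 282.63/15.1) = 6.118 m/s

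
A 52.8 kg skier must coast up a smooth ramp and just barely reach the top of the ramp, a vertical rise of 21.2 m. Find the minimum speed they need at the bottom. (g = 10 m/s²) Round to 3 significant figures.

v = 20.6 m/s

At the top they are momentarily at rest, so all KE converts to PE: ½mv² = mgh
v = √(2gh) = √(2 × 10 × 21.2) = 20.59 m/s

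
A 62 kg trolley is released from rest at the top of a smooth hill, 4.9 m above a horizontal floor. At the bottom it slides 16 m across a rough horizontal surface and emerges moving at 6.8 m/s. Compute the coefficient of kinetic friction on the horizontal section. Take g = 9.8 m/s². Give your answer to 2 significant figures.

μ_k = 0.16

Energy at the top = energy at the end + work done against friction:
mgh = ½mv² + μ_k m g d
mgh = 2977.2 J; ½mv² = 1433.4 J
W_f = 2977.2 − 1433.4 = 1544 J
μ_k = W_f/(mg·d) = 1544/(607.6 × 16) = 0.1588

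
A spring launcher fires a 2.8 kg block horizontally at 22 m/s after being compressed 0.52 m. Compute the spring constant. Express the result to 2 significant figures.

k = 5000 N/m

Spring PE at full compression equals KE at release: ½kx² = ½mv²
k = mv²/x² = (2.8)(22)²/(0.52)² = 5012 N/m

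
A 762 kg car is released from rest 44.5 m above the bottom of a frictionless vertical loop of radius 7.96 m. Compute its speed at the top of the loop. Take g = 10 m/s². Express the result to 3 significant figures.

v = 23.9 m/s

Energy conservation: mgh = ½mv_top² + mg(2r)
v_top² = 2g(h − 2r) = 2(10)(44.5 − 15.92) = 571.6
v_top = 23.91 m/s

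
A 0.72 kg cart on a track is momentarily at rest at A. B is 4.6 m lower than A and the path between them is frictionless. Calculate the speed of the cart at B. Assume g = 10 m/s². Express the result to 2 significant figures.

By conservation of mechanical energy, mgh = ½mv²
v = √(2gh) = √(2 × 10 × 4.6) = √92.000 = 9.592 m/s

v = 9.6 m/s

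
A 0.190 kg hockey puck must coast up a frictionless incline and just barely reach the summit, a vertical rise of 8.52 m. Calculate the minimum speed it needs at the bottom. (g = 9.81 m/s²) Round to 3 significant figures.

At the top it is momentarily at rest, so all KE converts to PE: ½mv² = mgh
v = √(2gh) = √(2 × 9.81 × 8.52) = 12.93 m/s

v = 12.9 m/s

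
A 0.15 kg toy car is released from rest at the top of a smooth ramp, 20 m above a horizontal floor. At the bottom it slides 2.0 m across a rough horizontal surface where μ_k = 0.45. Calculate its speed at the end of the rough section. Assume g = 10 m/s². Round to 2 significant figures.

Energy at the top = energy at the end + work done against friction:
mgh = ½mv² + μ_k m g d
W_f = μ_k mg d = (0.45)(0.15)(10)(2.0) = 1.350 J
½mv² = mgh − W_f = 30.000 − 1.350 = 28.650 J
v = √(2 × 28.650/0.15) = 19.54 m/s

v = 20 m/s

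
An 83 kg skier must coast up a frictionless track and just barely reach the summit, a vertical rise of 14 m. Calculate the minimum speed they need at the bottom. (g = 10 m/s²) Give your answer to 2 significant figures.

At the top they are momentarily at rest, so all KE converts to PE: ½mv² = mgh
v = √(2gh) = √(2 × 10 × 14) = 16.73 m/s

v = 17 m/s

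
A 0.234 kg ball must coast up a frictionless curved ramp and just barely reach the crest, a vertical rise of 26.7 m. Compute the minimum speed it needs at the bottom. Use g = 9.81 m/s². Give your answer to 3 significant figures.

At the top it is momentarily at rest, so all KE converts to PE: ½mv² = mgh
v = √(2gh) = √(2 × 9.81 × 26.7) = 22.89 m/s

v = 22.9 m/s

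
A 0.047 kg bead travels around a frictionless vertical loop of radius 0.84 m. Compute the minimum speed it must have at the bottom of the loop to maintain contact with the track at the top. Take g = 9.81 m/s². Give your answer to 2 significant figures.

At the top: mg = mv_top²/r ⇒ v_top² = gr = 8.240 m²/s²
Energy from bottom to top (height 2r): ½mv_bot² = ½mv_top² + mg(2r)
v_bot² = gr + 4gr = 5gr = 41.20
v_bot = √(5gr) = 6.419 m/s

v = 6.4 m/s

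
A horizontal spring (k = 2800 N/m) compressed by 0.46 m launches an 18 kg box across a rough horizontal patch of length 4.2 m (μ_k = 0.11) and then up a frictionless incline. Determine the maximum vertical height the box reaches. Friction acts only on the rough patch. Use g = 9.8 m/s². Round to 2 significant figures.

Spring energy: E₀ = ½kx² = ½(2800)(0.46)² = 296.24 J
Friction: W_f = μ_k mg d = (0.11)(18)(9.8)(4.2) = 81.50 J
Energy at base of ramp: E = 296.24 − 81.50 = 214.74 J
At max height all remaining energy is PE: mgh = E ⇒ h = E/(mg) = 214.74/(18 × 9.8) = 1.217 m

h = 1.2 m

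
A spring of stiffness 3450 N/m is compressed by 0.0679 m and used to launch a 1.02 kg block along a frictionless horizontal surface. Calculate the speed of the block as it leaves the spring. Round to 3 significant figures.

Spring PE converts entirely to kinetic energy: ½kx² = ½mv²
v = x√(k/m) = 0.0679 × √(3450/1.02) = 3.949 m/s

v = 3.95 m/s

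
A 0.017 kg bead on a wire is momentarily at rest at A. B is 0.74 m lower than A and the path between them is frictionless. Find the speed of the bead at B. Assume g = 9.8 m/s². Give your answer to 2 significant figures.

v = 3.8 m/s

Mechanical energy is conserved (no friction): mgh = ½mv²
The mass cancels from both sides.
v = √(2gh) = √(2 × 9.8 × 0.74) = √14.504 = 3.808 m/s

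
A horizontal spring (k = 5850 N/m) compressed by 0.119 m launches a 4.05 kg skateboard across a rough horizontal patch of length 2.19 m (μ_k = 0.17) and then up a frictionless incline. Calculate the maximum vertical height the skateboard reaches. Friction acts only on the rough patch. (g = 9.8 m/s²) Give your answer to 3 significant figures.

h = 0.671 m

Spring energy: E₀ = ½kx² = ½(5850)(0.119)² = 41.421 J
Friction: W_f = μ_k mg d = (0.17)(4.05)(9.8)(2.19) = 14.78 J
Energy at base of ramp: E = 41.421 − 14.78 = 26.644 J
At max height all remaining energy is PE: mgh = E ⇒ h = E/(mg) = 26.644/(4.05 × 9.8) = 0.6713 m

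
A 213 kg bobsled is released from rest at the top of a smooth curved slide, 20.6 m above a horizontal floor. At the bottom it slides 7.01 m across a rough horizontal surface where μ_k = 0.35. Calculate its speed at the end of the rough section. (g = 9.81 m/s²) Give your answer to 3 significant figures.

v = 18.9 m/s

Applying the work–energy principle:
mgh = ½mv² + μ_k m g d
W_f = μ_k mg d = (0.35)(213)(9.81)(7.01) = 5127 J
½mv² = mgh − W_f = 43044 − 5127 = 37918 J
v = √(2 × 37918/213) = 18.87 m/s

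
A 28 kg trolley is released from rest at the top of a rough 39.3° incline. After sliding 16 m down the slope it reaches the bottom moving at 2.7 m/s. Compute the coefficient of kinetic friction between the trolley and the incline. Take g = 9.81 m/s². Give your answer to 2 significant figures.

μ_k = 0.79

Energy balance down the incline: mg L sinθ − ½mv² = μ_k (mg cosθ) L
mgL sinθ = 2783.6 J; ½mv² = 102.06 J
W_f = 2783.6 − 102.06 = 2682 J
μ_k = W_f/(mg cosθ · L) = 2682/(212.6 × 16) = 0.7885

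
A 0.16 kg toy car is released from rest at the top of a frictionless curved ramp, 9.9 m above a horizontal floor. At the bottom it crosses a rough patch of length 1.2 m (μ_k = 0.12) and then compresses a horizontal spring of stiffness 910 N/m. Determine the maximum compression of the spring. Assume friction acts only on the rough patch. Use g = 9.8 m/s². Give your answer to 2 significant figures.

x = 0.18 m

Initial energy: E₁ = mgh = (0.16)(9.8)(9.9) = 15.523 J
Friction removes W_f = μ_k mg d = (0.12)(0.16)(9.8)(1.2) = 0.2258 J
Energy reaching the spring: E = 15.523 − 0.2258 = 15.297 J
At max compression ½kx² = E ⇒ x = √(2E/k) = √(2 × 15.297/910) = 0.1834 m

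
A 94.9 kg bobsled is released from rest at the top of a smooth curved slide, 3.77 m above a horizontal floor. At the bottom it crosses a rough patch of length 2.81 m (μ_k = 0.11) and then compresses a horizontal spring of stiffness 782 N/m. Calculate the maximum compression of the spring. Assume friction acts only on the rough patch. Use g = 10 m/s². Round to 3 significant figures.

x = 2.90 m

Initial energy: E₁ = mgh = (94.9)(10)(3.77) = 3577.7 J
Friction removes W_f = μ_k mg d = (0.11)(94.9)(10)(2.81) = 293.3 J
Energy reaching the spring: E = 3577.7 − 293.3 = 3284.4 J
At max compression ½kx² = E ⇒ x = √(2E/k) = √(2 × 3284.4/782) = 2.898 m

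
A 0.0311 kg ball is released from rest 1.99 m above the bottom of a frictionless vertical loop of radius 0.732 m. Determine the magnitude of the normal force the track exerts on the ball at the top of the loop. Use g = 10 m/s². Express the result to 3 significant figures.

Energy from release to top (height 2r): mgh = ½mv_top² + mg(2r)
v_top² = 2g(h − 2r) = 2(10)(1.99 − 1.464) = 10.520 m²/s²
At the top, both N and weight point toward the centre: N + mg = mv_top²/r
N = m(v_top²/r − g) = 0.0311(10.520/0.732 − 10) = 0.1360 N

N = 0.136 N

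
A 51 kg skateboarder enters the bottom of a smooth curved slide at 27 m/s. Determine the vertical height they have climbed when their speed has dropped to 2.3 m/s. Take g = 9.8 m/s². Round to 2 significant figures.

Conservation of energy: ½mv₁² = ½mv₂² + mgh
h = (v₁² − v₂²)/(2g) = (27² − 2.3²)/(2 × 9.8) = 36.92 m

h = 37 m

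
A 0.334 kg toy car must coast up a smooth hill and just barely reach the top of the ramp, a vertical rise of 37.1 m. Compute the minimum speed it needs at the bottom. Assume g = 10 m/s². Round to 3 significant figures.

At the top it is momentarily at rest, so all KE converts to PE: ½mv² = mgh
v = √(2gh) = √(2 × 10 × 37.1) = 27.24 m/s

v = 27.2 m/s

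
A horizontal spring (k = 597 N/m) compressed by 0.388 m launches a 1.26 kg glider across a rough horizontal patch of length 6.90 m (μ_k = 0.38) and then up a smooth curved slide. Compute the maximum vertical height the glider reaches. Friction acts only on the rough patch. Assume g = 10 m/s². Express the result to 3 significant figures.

Spring energy: E₀ = ½kx² = ½(597)(0.388)² = 44.937 J
Friction: W_f = μ_k mg d = (0.38)(1.26)(10)(6.90) = 33.04 J
Energy at base of ramp: E = 44.937 − 33.04 = 11.900 J
At max height all remaining energy is PE: mgh = E ⇒ h = E/(mg) = 11.900/(1.26 × 10) = 0.9445 m

h = 0.944 m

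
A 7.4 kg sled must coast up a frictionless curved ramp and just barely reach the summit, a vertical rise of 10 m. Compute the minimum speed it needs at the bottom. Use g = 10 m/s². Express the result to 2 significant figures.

v = 14 m/s

At the top it is momentarily at rest, so all KE converts to PE: ½mv² = mgh
v = √(2gh) = √(2 × 10 × 10) = 14.14 m/s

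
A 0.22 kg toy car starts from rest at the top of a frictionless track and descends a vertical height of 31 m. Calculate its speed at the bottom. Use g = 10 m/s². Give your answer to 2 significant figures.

v = 25 m/s

By conservation of mechanical energy, mgh = ½mv²
v = √(2gh) = √(2 × 10 × 31) = √620.00 = 24.90 m/s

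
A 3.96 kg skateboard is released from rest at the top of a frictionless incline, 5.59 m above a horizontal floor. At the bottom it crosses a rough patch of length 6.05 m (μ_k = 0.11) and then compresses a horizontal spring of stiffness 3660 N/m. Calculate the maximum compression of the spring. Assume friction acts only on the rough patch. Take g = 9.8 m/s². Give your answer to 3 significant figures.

x = 0.323 m

Initial energy: E₁ = mgh = (3.96)(9.8)(5.59) = 216.94 J
Friction removes W_f = μ_k mg d = (0.11)(3.96)(9.8)(6.05) = 25.83 J
Energy reaching the spring: E = 216.94 − 25.83 = 191.11 J
At max compression ½kx² = E ⇒ x = √(2E/k) = √(2 × 191.11/3660) = 0.3232 m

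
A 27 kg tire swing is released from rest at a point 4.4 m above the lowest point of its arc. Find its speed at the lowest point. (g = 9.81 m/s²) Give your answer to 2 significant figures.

v = 9.3 m/s

By conservation of mechanical energy, mgh = ½mv²
v = √(2gh) = √(2 × 9.81 × 4.4) = √86.328 = 9.291 m/s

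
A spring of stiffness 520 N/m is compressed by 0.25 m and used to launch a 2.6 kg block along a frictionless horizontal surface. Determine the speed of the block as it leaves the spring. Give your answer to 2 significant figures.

v = 3.5 m/s

The block leaves the spring when the spring is at natural length, so ½kx² = ½mv²
v = x√(k/m) = 0.25 × √(520/2.6) = 3.536 m/s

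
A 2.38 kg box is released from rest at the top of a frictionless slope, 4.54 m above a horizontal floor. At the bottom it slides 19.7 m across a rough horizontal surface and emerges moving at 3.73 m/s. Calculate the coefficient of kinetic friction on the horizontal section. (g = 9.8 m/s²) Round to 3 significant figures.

Energy at the top = energy at the end + work done against friction:
mgh = ½mv² + μ_k m g d
mgh = 105.89 J; ½mv² = 16.556 J
W_f = 105.89 − 16.556 = 89.33 J
μ_k = W_f/(mg·d) = 89.33/(23.32 × 19.7) = 0.1944

μ_k = 0.194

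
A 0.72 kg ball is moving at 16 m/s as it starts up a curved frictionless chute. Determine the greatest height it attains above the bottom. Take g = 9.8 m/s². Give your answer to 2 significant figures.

Setting KE at the bottom equal to PE gained: ½mv² = mgh
h = v²/(2g) = 16²/(2 × 9.8) = 13.06 m

h = 13 m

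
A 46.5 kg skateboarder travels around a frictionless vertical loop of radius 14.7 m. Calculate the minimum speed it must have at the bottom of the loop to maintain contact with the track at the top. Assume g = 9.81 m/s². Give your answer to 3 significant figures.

v = 26.9 m/s

At the top: mg = mv_top²/r ⇒ v_top² = gr = 144.2 m²/s²
Energy from bottom to top (height 2r): ½mv_bot² = ½mv_top² + mg(2r)
v_bot² = gr + 4gr = 5gr = 721.0
v_bot = √(5gr) = 26.85 m/s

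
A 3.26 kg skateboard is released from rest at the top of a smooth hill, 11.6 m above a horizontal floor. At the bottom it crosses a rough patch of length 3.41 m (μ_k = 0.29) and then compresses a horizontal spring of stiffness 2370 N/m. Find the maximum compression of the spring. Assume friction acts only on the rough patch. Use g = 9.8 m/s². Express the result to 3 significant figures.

x = 0.535 m

Initial energy: E₁ = mgh = (3.26)(9.8)(11.6) = 370.60 J
Friction removes W_f = μ_k mg d = (0.29)(3.26)(9.8)(3.41) = 31.59 J
Energy reaching the spring: E = 370.60 − 31.59 = 339.00 J
At max compression ½kx² = E ⇒ x = √(2E/k) = √(2 × 339.00/2370) = 0.5349 m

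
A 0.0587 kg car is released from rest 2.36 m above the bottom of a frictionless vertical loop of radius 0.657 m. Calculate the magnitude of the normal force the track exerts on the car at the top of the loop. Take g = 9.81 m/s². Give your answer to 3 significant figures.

N = 1.26 N

Energy from release to top (height 2r): mgh = ½mv_top² + mg(2r)
v_top² = 2g(h − 2r) = 2(9.81)(2.36 − 1.314) = 20.523 m²/s²
At the top, both N and weight point toward the centre: N + mg = mv_top²/r
N = m(v_top²/r − g) = 0.0587(20.523/0.657 − 9.81) = 1.258 N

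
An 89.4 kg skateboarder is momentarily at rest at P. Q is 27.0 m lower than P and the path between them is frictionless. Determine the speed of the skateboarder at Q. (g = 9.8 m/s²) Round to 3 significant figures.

v = 23.0 m/s

Mechanical energy is conserved (no friction): mgh = ½mv²
The mass cancels from both sides.
v = √(2gh) = √(2 × 9.8 × 27.0) = √529.20 = 23.00 m/s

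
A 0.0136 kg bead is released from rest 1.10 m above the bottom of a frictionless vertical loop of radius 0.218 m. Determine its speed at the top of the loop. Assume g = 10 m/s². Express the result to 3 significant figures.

v = 3.64 m/s

Energy conservation: mgh = ½mv_top² + mg(2r)
v_top² = 2g(h − 2r) = 2(10)(1.10 − 0.4360) = 13.28
v_top = 3.644 m/s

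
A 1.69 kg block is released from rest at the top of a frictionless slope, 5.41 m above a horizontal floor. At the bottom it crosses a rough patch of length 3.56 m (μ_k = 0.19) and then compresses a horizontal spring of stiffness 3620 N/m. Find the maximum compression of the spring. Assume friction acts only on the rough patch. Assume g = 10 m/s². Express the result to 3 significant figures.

x = 0.210 m

Initial energy: E₁ = mgh = (1.69)(10)(5.41) = 91.429 J
Friction removes W_f = μ_k mg d = (0.19)(1.69)(10)(3.56) = 11.43 J
Energy reaching the spring: E = 91.429 − 11.43 = 79.998 J
At max compression ½kx² = E ⇒ x = √(2E/k) = √(2 × 79.998/3620) = 0.2102 m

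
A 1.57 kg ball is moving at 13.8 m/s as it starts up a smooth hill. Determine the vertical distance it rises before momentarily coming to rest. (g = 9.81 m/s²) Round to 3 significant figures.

h = 9.71 m

Setting KE at the bottom equal to PE gained: ½mv² = mgh
h = v²/(2g) = 13.8²/(2 × 9.81) = 9.706 m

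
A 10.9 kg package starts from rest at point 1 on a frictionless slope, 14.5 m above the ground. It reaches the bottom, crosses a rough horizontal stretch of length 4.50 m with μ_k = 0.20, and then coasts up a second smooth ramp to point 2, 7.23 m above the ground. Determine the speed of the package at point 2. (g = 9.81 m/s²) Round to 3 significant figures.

v = 11.2 m/s

Energy at 1: mgh₁ = (10.9)(9.81)(14.5) = 1550.5 J
Friction loss: W_f = μ_k mg d = 96.24 J
At 2: ½mv² + mgh₂ = mgh₁ − W_f
½mv² = 1550.5 − 96.24 − 773.10 = 681.14 J
v = √(2 × 681.14/10.9) = 11.18 m/s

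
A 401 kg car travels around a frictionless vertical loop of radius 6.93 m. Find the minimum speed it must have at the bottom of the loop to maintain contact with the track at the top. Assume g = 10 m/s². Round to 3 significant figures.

At the top: mg = mv_top²/r ⇒ v_top² = gr = 69.30 m²/s²
Energy from bottom to top (height 2r): ½mv_bot² = ½mv_top² + mg(2r)
v_bot² = gr + 4gr = 5gr = 346.5
v_bot = √(5gr) = 18.61 m/s

v = 18.6 m/s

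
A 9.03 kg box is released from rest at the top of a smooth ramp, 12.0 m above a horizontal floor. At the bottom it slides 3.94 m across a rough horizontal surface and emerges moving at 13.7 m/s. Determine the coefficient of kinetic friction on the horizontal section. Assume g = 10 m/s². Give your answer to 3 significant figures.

μ_k = 0.664

Applying the work–energy principle:
mgh = ½mv² + μ_k m g d
mgh = 1083.6 J; ½mv² = 847.42 J
W_f = 1083.6 − 847.42 = 236.2 J
μ_k = W_f/(mg·d) = 236.2/(90.30 × 3.94) = 0.6638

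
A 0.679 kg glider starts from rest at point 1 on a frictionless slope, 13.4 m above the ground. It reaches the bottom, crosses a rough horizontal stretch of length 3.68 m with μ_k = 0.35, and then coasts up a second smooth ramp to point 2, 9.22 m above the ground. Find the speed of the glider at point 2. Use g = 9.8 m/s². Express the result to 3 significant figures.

Energy at 1: mgh₁ = (0.679)(9.8)(13.4) = 89.166 J
Friction loss: W_f = μ_k mg d = 8.571 J
At 2: ½mv² + mgh₂ = mgh₁ − W_f
½mv² = 89.166 − 8.571 − 61.352 = 19.244 J
v = √(2 × 19.244/0.679) = 7.529 m/s

v = 7.53 m/s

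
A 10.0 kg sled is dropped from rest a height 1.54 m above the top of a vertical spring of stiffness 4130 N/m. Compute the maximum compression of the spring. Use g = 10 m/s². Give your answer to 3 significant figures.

Take the reference level at the top of the uncompressed spring. At max compression the sled has fallen H + x and is momentarily at rest:
mg(H + x) = ½kx²
½(4130)x² − (10.0)(10)x − (10.0)(10)(1.54) = 0
2065x² − 100.0x − 154.0 = 0
x = [100.0 + √(10000 + 1.2720e+06)]/(2 × 2065) = 0.2984 m

x = 0.298 m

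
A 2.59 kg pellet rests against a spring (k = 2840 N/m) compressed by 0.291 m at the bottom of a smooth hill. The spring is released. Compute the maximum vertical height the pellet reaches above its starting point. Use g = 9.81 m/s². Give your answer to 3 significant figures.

h = 4.73 m

At maximum height the pellet is at rest, so ½kx² = mgh
h = kx²/(2mg) = (2840)(0.291)²/(2 × 2.59 × 9.81) = 4.733 m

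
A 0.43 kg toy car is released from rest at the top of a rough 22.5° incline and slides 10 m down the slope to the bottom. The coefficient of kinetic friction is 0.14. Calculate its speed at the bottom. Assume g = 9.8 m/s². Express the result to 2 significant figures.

v = 7.0 m/s

Work–energy: mg(L sinθ) − μ_k(mg cosθ)L = ½mv²
mgh = mgL sinθ = (0.43)(9.8)(10)sin22.5° = 16.126 J
W_f = μ_k mg cosθ · L = (0.14)(0.43)(9.8)cos22.5°·10 = 5.451 J
½mv² = 16.126 − 5.451 = 10.676 J
v = √(2 × 10.676/0.43) = 7.047 m/s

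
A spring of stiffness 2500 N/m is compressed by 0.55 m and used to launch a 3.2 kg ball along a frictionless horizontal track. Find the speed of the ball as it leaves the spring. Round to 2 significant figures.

v = 15 m/s

The ball leaves the spring when the spring is at natural length, so ½kx² = ½mv²
v = x√(k/m) = 0.55 × √(2500/3.2) = 15.37 m/s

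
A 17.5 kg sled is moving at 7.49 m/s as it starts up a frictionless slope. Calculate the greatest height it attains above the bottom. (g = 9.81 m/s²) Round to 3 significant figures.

By energy conservation, ½mv² = mgh
h = v²/(2g) = 7.49²/(2 × 9.81) = 2.859 m

h = 2.86 m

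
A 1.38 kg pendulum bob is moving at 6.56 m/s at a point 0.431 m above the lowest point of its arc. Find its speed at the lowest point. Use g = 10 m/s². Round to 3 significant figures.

v = 7.19 m/s

Mechanical energy is conserved (no friction): ½mv₀² + mgh = ½mv²
The mass cancels from both sides.
v² = v₀² + 2gh = (6.56)² + 2(10)(0.431) = 51.654
v = √51.654 = 7.187 m/s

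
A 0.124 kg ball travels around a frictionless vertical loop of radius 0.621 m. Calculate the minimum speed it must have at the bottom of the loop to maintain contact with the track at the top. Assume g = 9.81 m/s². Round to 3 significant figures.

At the top: mg = mv_top²/r ⇒ v_top² = gr = 6.092 m²/s²
Energy from bottom to top (height 2r): ½mv_bot² = ½mv_top² + mg(2r)
v_bot² = gr + 4gr = 5gr = 30.46
v_bot = √(5gr) = 5.519 m/s

v = 5.52 m/s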